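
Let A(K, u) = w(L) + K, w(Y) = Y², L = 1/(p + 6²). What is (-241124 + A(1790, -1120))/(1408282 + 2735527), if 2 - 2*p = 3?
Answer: -1206482690/20888941169 ≈ -0.057757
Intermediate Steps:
p = -½ (p = 1 - ½*3 = 1 - 3/2 = -½ ≈ -0.50000)
L = 2/71 (L = 1/(-½ + 6²) = 1/(-½ + 36) = 1/(71/2) = 2/71 ≈ 0.028169)
A(K, u) = 4/5041 + K (A(K, u) = (2/71)² + K = 4/5041 + K)
(-241124 + A(1790, -1120))/(1408282 + 2735527) = (-241124 + (4/5041 + 1790))/(1408282 + 2735527) = (-241124 + 9023394/5041)/4143809 = -1206482690/5041*1/4143809 = -1206482690/20888941169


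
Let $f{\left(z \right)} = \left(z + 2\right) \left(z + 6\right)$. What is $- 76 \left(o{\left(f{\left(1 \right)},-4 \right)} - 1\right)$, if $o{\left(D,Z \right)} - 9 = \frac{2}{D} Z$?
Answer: $- \frac{12160}{21} \approx -579.05$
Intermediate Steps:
$f{\left(z \right)} = \left(2 + z\right) \left(6 + z\right)$
$o{\left(D,Z \right)} = 9 + \frac{2 Z}{D}$ ($o{\left(D,Z \right)} = 9 + \frac{2}{D} Z = 9 + \frac{2 Z}{D}$)
$- 76 \left(o{\left(f{\left(1 \right)},-4 \right)} - 1\right) = - 76 \left(\left(9 + 2 \left(-4\right) \frac{1}{12 + 1^{2} + 8 \cdot 1}\right) - 1\right) = - 76 \left(\left(9 + 2 \left(-4\right) \frac{1}{12 + 1 + 8}\right) - 1\right) = - 76 \left(\left(9 + 2 \left(-4\right) \frac{1}{21}\right) - 1\right) = - 76 \left(\left(9 - \frac{8}{21}\right) - 1\right) = - 76 \left(\frac{181}{21} - 1\right) = \left(-76\right) \frac{160}{21} = - \frac{12160}{21}$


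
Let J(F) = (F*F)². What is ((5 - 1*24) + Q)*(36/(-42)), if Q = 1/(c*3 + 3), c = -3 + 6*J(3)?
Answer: 3941/242 ≈ 16.285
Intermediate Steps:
J(F) = F⁴ (J(F) = (F²)² = F⁴)
c = 483 (c = -3 + 6*3⁴ = -3 + 6*81 = -3 + 486 = 483)
Q = 1/1452 (Q = 1/(483*3 + 3) = 1/(1449 + 3) = 1/1452 ≈ 0.00068871)
((5 - 1*24) + Q)*(36/(-42)) = ((5 - 1*24) + 1/1452)*(36/(-42)) = ((5 - 24) + 1/1452)*(36*(-1/42)) = (-19 + 1/1452)*(-6/7) = -27587/1452*(-6/7) = 3941/242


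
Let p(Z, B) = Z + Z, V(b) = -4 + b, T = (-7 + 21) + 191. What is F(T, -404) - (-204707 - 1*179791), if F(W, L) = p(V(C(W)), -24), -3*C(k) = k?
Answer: 1153060/3 ≈ 3.8435e+5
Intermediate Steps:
T = 205 (T = 14 + 191 = 205)
C(k) = -k/3
p(Z, B) = 2*Z
F(W, L) = -8 - 2*W/3 (F(W, L) = 2*(-4 - W/3) = -8 - 2*W/3)
F(T, -404) - (-204707 - 1*179791) = (-8 - ⅔*205) - (-204707 - 1*179791) = (-8 - 410/3) - (-204707 - 179791) = -434/3 - 1*(-384498) = -434/3 + 384498 = 1153060/3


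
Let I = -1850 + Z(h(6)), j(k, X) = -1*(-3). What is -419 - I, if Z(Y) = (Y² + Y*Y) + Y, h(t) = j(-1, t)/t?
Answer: 1430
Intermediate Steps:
j(k, X) = 3
h(t) = 3/t
Z(Y) = Y + 2*Y² (Z(Y) = (Y² + Y²) + Y = 2*Y² + Y = Y + 2*Y²)
I = -1849 (I = -1850 + (3/6)*(1 + 2*(3/6)) = -1850 + (3*(⅙))*(1 + 2*(3*(⅙))) = -1850 + (1 + 2*(½))/2 = -1850 + (1 + 1)/2 = -1850 + (½)*2 = -1850 + 1 = -1849)
-419 - I = -419 - 1*(-1849) = -419 + 1849 = 1430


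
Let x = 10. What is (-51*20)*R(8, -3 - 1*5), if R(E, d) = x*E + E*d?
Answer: -16320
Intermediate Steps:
R(E, d) = 10*E + E*d
(-51*20)*R(8, -3 - 1*5) = (-51*20)*(8*(10 + (-3 - 1*5))) = -8160*(10 + (-3 - 5)) = -8160*(10 - 8) = -8160*2 = -1020*16 = -16320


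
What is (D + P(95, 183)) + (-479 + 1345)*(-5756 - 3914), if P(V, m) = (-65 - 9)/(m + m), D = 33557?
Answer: -1526341366/183 ≈ -8.3407e+6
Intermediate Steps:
P(V, m) = -37/m (P(V, m) = -74*1/(2*m) = -37/m)
(D + P(95, 183)) + (-479 + 1345)*(-5756 - 3914) = (33557 - 37/183) + (-479 + 1345)*(-5756 - 3914) = (33557 - 37*1/183) + 866*(-9670) = (33557 - 37/183) - 8374220 = 6140894/183 - 8374220 = -1526341366/183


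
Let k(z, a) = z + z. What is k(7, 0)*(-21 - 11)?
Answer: -448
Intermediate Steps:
k(z, a) = 2*z
k(7, 0)*(-21 - 11) = (2*7)*(-21 - 11) = 14*(-32) = -448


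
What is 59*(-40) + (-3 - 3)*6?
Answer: -2396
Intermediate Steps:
59*(-40) + (-3 - 3)*6 = -2360 - 6*6 = -2360 - 36 = -2396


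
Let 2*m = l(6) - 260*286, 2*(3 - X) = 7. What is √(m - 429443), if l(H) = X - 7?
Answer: I*√1866507/2 ≈ 683.1*I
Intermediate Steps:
X = -½ (X = 3 - ½*7 = 3 - 7/2 = -½ ≈ -0.50000)
l(H) = -15/2 (l(H) = -½ - 7 = -15/2)
m = -148735/4 (m = (-15/2 - 260*286)/2 = (-15/2 - 74360)/2 = (½)*(-148735/2) = -148735/4 ≈ -37184.)
√(m - 429443) = √(-148735/4 - 429443) = √(-1866507/4) = I*√1866507/2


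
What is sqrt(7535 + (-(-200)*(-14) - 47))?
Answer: 4*sqrt(293) ≈ 68.469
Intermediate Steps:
sqrt(7535 + (-(-200)*(-14) - 47)) = sqrt(7535 + (-100*28 - 47)) = sqrt(7535 + (-2800 - 47)) = sqrt(7535 - 2847) = sqrt(4688) = 4*sqrt(293)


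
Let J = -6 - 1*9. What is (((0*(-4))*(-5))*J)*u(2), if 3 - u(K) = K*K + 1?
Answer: 0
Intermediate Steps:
J = -15 (J = -6 - 9 = -15)
u(K) = 2 - K² (u(K) = 3 - (K*K + 1) = 3 - (K² + 1) = 3 - (1 + K²) = 3 + (-1 - K²) = 2 - K²)
(((0*(-4))*(-5))*J)*u(2) = (((0*(-4))*(-5))*(-15))*(2 - 1*2²) = ((0*(-5))*(-15))*(2 - 1*4) = (0*(-15))*(2 - 4) = 0*(-2) = 0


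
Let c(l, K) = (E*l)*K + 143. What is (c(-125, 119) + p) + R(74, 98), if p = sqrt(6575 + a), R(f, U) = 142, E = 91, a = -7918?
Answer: -1353340 + I*sqrt(1343) ≈ -1.3533e+6 + 36.647*I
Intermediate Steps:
p = I*sqrt(1343) (p = sqrt(6575 - 7918) = sqrt(-1343) = I*sqrt(1343) ≈ 36.647*I)
c(l, K) = 143 + 91*K*l (c(l, K) = (91*l)*K + 143 = 91*K*l + 143 = 143 + 91*K*l)
(c(-125, 119) + p) + R(74, 98) = ((143 + 91*119*(-125)) + I*sqrt(1343)) + 142 = ((143 - 1353625) + I*sqrt(1343)) + 142 = (-1353482 + I*sqrt(1343)) + 142 = -1353340 + I*sqrt(1343)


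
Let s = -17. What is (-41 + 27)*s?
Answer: 238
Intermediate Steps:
(-41 + 27)*s = (-41 + 27)*(-17) = -14*(-17) = 238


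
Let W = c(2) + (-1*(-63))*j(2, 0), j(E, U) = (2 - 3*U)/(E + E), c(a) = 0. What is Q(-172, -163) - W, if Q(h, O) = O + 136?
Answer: -117/2 ≈ -58.500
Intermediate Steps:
j(E, U) = (2 - 3*U)/(2*E) (j(E, U) = (2 - 3*U)/((2*E)) = (2 - 3*U)*(1/(2*E)) = (2 - 3*U)/(2*E))
Q(h, O) = 136 + O
W = 63/2 (W = 0 + (-1*(-63))*((1/2)*(2 - 3*0)/2) = 0 + 63*((1/2)*(1/2)*(2 + 0)) = 0 + 63*((1/2)*(1/2)*2) = 0 + 63*(1/2) = 0 + 63/2 = 63/2 ≈ 31.500)
Q(-172, -163) - W = (136 - 163) - 1*63/2 = -27 - 63/2 = -117/2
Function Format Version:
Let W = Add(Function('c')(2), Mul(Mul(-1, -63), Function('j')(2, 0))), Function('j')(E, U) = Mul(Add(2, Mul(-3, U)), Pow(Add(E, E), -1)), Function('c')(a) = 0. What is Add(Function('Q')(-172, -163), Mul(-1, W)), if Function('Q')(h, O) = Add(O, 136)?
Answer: Rational(-117, 2) ≈ -58.500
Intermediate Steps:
Function('j')(E, U) = Mul(Rational(1, 2), Pow(E, -1), Add(2, Mul(-3, U))) (Function('j')(E, U) = Mul(Add(2, Mul(-3, U)), Pow(Mul(2, E), -1)) = Mul(Add(2, Mul(-3, U)), Mul(Rational(1, 2), Pow(E, -1))) = Mul(Rational(1, 2), Pow(E, -1), Add(2, Mul(-3, U))))
Function('Q')(h, O) = Add(136, O)
W = Rational(63, 2) (W = Add(0, Mul(Mul(-1, -63), Mul(Rational(1, 2), Pow(2, -1), Add(2, Mul(-3, 0))))) = Add(0, Mul(63, Mul(Rational(1, 2), Rational(1, 2), Add(2, 0)))) = Add(0, Mul(63, Mul(Rational(1, 2), Rational(1, 2), 2))) = Add(0, Mul(63, Rational(1, 2))) = Add(0, Rational(63, 2)) = Rational(63, 2) ≈ 31.500)
Add(Function('Q')(-172, -163), Mul(-1, W)) = Add(Add(136, -163), Mul(-1, Rational(63, 2))) = Add(-27, Rational(-63, 2)) = Rational(-117, 2)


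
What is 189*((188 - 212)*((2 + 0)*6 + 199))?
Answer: -957096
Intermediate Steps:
189*((188 - 212)*((2 + 0)*6 + 199)) = 189*(-24*(2*6 + 199)) = 189*(-24*(12 + 199)) = 189*(-24*211) = 189*(-5064) = -957096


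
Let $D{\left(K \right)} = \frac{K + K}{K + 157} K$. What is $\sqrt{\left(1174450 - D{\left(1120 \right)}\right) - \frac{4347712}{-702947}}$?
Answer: $\frac{\sqrt{944793052211553081903506}}{897663319} \approx 1082.8$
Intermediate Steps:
$D{\left(K \right)} = \frac{2 K^{2}}{157 + K}$ ($D{\left(K \right)} = \frac{2 K}{157 + K} K = \frac{2 K^{2}}{157 + K}$)
$\sqrt{\left(1174450 - D{\left(1120 \right)}\right) - \frac{4347712}{-702947}} = \sqrt{\left(1174450 - \frac{2 \cdot 1120^{2}}{157 + 1120}\right) - \frac{4347712}{-702947}} = \sqrt{\left(1174450 - 2 \cdot 1254400 \cdot \frac{1}{1277}\right) - - \frac{4347712}{702947}} = \sqrt{\left(1174450 - 2 \cdot 1254400 \cdot \frac{1}{1277}\right) + \frac{4347712}{702947}} = \sqrt{\left(1174450 - \frac{2508800}{1277}\right) + \frac{4347712}{702947}} = \sqrt{\frac{1497263850}{1277} + \frac{4347712}{702947}} = \sqrt{\frac{1052502683594174}{897663319}} = \frac{\sqrt{944793052211553081903506}}{897663319}$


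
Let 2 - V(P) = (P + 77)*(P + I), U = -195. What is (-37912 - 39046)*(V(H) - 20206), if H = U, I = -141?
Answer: 4606090216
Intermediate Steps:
H = -195
V(P) = 2 - (-141 + P)*(77 + P) (V(P) = 2 - (P + 77)*(P - 141) = 2 - (77 + P)*(-141 + P) = 2 - (-141 + P)*(77 + P))
(-37912 - 39046)*(V(H) - 20206) = (-37912 - 39046)*((10859 - 1*(-195)² + 64*(-195)) - 20206) = -76958*((10859 - 1*38025 - 12480) - 20206) = -76958*((10859 - 38025 - 12480) - 20206) = -76958*(-39646 - 20206) = -76958*(-59852) = 4606090216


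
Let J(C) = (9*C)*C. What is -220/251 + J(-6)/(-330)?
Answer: -25654/13805 ≈ -1.8583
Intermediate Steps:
J(C) = 9*C**2
-220/251 + J(-6)/(-330) = -220/251 + (9*(-6)**2)/(-330) = -220*1/251 + (9*36)*(-1/330) = -220/251 + 324*(-1/330) = -220/251 - 54/55 = -25654/13805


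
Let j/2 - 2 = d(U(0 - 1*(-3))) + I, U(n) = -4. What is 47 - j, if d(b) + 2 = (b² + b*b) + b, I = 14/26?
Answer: -131/13 ≈ -10.077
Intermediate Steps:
I = 7/13 (I = 14*(1/26) = 7/13 ≈ 0.53846)
d(b) = -2 + b + 2*b² (d(b) = -2 + ((b² + b*b) + b) = -2 + ((b² + b²) + b) = -2 + (2*b² + b) = -2 + (b + 2*b²) = -2 + b + 2*b²)
j = 742/13 (j = 4 + 2*((-2 - 4 + 2*(-4)²) + 7/13) = 4 + 2*((-2 - 4 + 2*16) + 7/13) = 4 + 2*((-2 - 4 + 32) + 7/13) = 4 + 2*(26 + 7/13) = 4 + 2*(345/13) = 4 + 690/13 = 742/13 ≈ 57.077)
47 - j = 47 - 1*742/13 = 47 - 742/13 = -131/13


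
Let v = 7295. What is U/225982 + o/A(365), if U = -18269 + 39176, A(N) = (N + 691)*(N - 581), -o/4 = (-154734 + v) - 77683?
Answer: -12420329759/3221599392 ≈ -3.8553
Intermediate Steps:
o = 900488 (o = -4*((-154734 + 7295) - 77683) = -4*(-147439 - 77683) = -4*(-225122) = 900488)
A(N) = (-581 + N)*(691 + N) (A(N) = (691 + N)*(-581 + N) = (-581 + N)*(691 + N))
U = 20907
U/225982 + o/A(365) = 20907/225982 + 900488/(-401471 + 365**2 + 110*365) = 20907*(1/225982) + 900488/(-401471 + 133225 + 40150) = 20907/225982 + 900488/(-228096) = 20907/225982 + 900488*(-1/228096) = 20907/225982 - 112561/28512 = -12420329759/3221599392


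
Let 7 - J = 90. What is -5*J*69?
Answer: 28635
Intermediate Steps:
J = -83 (J = 7 - 1*90 = 7 - 90 = -83)
-5*J*69 = -5*(-83)*69 = 415*69 = 28635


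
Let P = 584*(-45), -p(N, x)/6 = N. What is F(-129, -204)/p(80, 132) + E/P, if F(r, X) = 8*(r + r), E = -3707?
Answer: 116711/26280 ≈ 4.4411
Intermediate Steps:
p(N, x) = -6*N
F(r, X) = 16*r (F(r, X) = 8*(2*r) = 16*r)
P = -26280
F(-129, -204)/p(80, 132) + E/P = (16*(-129))/((-6*80)) - 3707/(-26280) = -2064/(-480) - 3707*(-1/26280) = -2064*(-1/480) + 3707/26280 = 43/10 + 3707/26280 = 116711/26280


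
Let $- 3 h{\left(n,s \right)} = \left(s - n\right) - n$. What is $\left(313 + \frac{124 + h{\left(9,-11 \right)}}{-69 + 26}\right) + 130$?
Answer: $\frac{56746}{129} \approx 439.89$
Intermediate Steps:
$h{\left(n,s \right)} = - \frac{s}{3} + \frac{2 n}{3}$ ($h{\left(n,s \right)} = - \frac{\left(s - n\right) - n}{3} = - \frac{s - 2 n}{3} = - \frac{s}{3} + \frac{2 n}{3}$)
$\left(313 + \frac{124 + h{\left(9,-11 \right)}}{-69 + 26}\right) + 130 = \left(313 + \frac{124 + \left(\left(- \frac{1}{3}\right) \left(-11\right) + \frac{2}{3} \cdot 9\right)}{-69 + 26}\right) + 130 = \left(313 + \frac{124 + \left(\frac{11}{3} + 6\right)}{-43}\right) + 130 = \left(313 + \left(124 + \frac{29}{3}\right) \left(- \frac{1}{43}\right)\right) + 130 = \left(313 + \frac{401}{3} \left(- \frac{1}{43}\right)\right) + 130 = \left(313 - \frac{401}{129}\right) + 130 = \frac{39976}{129} + 130 = \frac{56746}{129}$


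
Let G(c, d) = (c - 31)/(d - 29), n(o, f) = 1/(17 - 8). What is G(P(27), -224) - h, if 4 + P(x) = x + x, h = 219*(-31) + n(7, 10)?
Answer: 15458129/2277 ≈ 6788.8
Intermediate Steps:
n(o, f) = ⅑ (n(o, f) = 1/9 = ⅑)
h = -61100/9 (h = 219*(-31) + ⅑ = -6789 + ⅑ = -61100/9 ≈ -6788.9)
P(x) = -4 + 2*x (P(x) = -4 + (x + x) = -4 + 2*x)
G(c, d) = (-31 + c)/(-29 + d)
G(P(27), -224) - h = (-31 + (-4 + 2*27))/(-29 - 224) - 1*(-61100/9) = (-31 + (-4 + 54))/(-253) + 61100/9 = -(-31 + 50)/253 + 61100/9 = -1/253*19 + 61100/9 = -19/253 + 61100/9 = 15458129/2277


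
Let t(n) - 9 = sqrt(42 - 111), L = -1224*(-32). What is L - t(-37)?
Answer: 39159 - I*sqrt(69) ≈ 39159.0 - 8.3066*I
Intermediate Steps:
L = 39168
t(n) = 9 + I*sqrt(69) (t(n) = 9 + sqrt(42 - 111) = 9 + sqrt(-69) = 9 + I*sqrt(69))
L - t(-37) = 39168 - (9 + I*sqrt(69)) = 39168 + (-9 - I*sqrt(69)) = 39159 - I*sqrt(69)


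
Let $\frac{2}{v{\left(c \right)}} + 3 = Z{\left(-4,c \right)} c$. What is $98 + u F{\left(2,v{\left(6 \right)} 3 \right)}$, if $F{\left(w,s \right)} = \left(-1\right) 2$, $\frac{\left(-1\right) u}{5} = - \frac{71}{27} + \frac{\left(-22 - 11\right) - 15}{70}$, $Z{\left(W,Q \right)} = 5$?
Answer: $\frac{12256}{189} \approx 64.847$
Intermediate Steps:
$u = \frac{3133}{189}$ ($u = - 5 \left(- \frac{71}{27} + \frac{\left(-22 - 11\right) - 15}{70}\right) = - 5 \left(\left(-71\right) \frac{1}{27} + \left(-33 - 15\right) \frac{1}{70}\right) = - 5 \left(- \frac{71}{27} - \frac{24}{35}\right) = \left(-5\right) \left(- \frac{3133}{945}\right) = \frac{3133}{189} \approx 16.577$)
$v{\left(c \right)} = \frac{2}{-3 + 5 c}$
$F{\left(w,s \right)} = -2$
$98 + u F{\left(2,v{\left(6 \right)} 3 \right)} = 98 + \frac{3133}{189} \left(-2\right) = 98 - \frac{6266}{189} = \frac{12256}{189}$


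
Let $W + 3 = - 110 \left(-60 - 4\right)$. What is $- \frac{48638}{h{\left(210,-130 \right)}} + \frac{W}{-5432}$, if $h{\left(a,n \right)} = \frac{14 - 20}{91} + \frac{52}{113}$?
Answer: $- \frac{1358406872663}{11010664} \approx -1.2337 \cdot 10^{5}$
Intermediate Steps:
$h{\left(a,n \right)} = \frac{4054}{10283}$ ($h{\left(a,n \right)} = \left(14 - 20\right) \frac{1}{91} + 52 \cdot \frac{1}{113} = \left(-6\right) \frac{1}{91} + \frac{52}{113} = - \frac{6}{91} + \frac{52}{113} = \frac{4054}{10283}$)
$W = 7037$ ($W = -3 - 110 \left(-60 - 4\right) = -3 - -7040 = -3 + 7040 = 7037$)
$- \frac{48638}{h{\left(210,-130 \right)}} + \frac{W}{-5432} = - \frac{48638}{\frac{4054}{10283}} + \frac{7037}{-5432} = \left(-48638\right) \frac{10283}{4054} + 7037 \left(- \frac{1}{5432}\right) = - \frac{250072277}{2027} - \frac{7037}{5432} = - \frac{1358406872663}{11010664}$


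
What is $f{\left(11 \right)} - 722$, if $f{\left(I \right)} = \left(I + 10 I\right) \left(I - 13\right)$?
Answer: $-964$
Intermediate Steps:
$f{\left(I \right)} = 11 I \left(-13 + I\right)$
$f{\left(11 \right)} - 722 = 11 \cdot 11 \left(-13 + 11\right) - 722 = 11 \cdot 11 \left(-2\right) - 722 = -242 - 722 = -964$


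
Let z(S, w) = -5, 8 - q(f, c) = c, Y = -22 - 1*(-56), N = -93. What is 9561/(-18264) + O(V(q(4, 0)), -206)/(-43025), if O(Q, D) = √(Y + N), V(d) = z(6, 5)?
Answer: -3187/6088 - I*√59/43025 ≈ -0.52349 - 0.00017853*I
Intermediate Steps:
Y = 34 (Y = -22 + 56 = 34)
q(f, c) = 8 - c
V(d) = -5
O(Q, D) = I*√59 (O(Q, D) = √(34 - 93) = √(-59) = I*√59)
9561/(-18264) + O(V(q(4, 0)), -206)/(-43025) = 9561/(-18264) + (I*√59)/(-43025) = 9561*(-1/18264) + (I*√59)*(-1/43025) = -3187/6088 - I*√59/43025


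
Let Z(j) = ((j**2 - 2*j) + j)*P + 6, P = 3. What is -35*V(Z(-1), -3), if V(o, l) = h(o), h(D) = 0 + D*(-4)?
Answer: 1680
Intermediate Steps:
h(D) = -4*D (h(D) = 0 - 4*D = -4*D)
Z(j) = 6 - 3*j + 3*j**2 (Z(j) = ((j**2 - 2*j) + j)*3 + 6 = (j**2 - j)*3 + 6 = (-3*j + 3*j**2) + 6 = 6 - 3*j + 3*j**2)
V(o, l) = -4*o
-35*V(Z(-1), -3) = -(-140)*(6 - 3*(-1) + 3*(-1)**2) = -(-140)*(6 + 3 + 3*1) = -(-140)*(6 + 3 + 3) = -(-140)*12 = -35*(-48) = 1680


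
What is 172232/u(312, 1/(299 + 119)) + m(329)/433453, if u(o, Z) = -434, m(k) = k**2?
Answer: -37303750251/94059301 ≈ -396.60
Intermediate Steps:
172232/u(312, 1/(299 + 119)) + m(329)/433453 = 172232/(-434) + 329**2/433453 = 172232*(-1/434) + 108241*(1/433453) = -86116/217 + 108241/433453 = -37303750251/94059301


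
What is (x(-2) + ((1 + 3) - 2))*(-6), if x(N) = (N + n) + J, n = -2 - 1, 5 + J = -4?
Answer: 72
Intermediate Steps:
J = -9 (J = -5 - 4 = -9)
n = -3
x(N) = -12 + N (x(N) = (N - 3) - 9 = (-3 + N) - 9 = -12 + N)
(x(-2) + ((1 + 3) - 2))*(-6) = ((-12 - 2) + ((1 + 3) - 2))*(-6) = (-14 + (4 - 2))*(-6) = (-14 + 2)*(-6) = -12*(-6) = 72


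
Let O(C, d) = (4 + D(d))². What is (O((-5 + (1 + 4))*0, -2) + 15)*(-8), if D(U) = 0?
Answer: -248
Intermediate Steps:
O(C, d) = 16 (O(C, d) = (4 + 0)² = 4² = 16)
(O((-5 + (1 + 4))*0, -2) + 15)*(-8) = (16 + 15)*(-8) = 31*(-8) = -248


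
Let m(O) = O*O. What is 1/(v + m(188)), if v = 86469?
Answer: 1/121813 ≈ 8.2093e-6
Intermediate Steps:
m(O) = O²
1/(v + m(188)) = 1/(86469 + 188²) = 1/(86469 + 35344) = 1/121813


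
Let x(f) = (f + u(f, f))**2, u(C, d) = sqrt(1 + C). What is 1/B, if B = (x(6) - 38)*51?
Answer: -5/50133 + 4*sqrt(7)/16711 ≈ 0.00053356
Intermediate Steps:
x(f) = (f + sqrt(1 + f))**2
B = -1938 + 51*(6 + sqrt(7))**2 (B = ((6 + sqrt(1 + 6))**2 - 38)*51 = ((6 + sqrt(7))**2 - 38)*51 = (-38 + (6 + sqrt(7))**2)*51 = -1938 + 51*(6 + sqrt(7))**2 ≈ 1874.2)
1/B = 1/(255 + 612*sqrt(7))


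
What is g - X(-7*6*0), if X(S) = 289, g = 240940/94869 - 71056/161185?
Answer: -4387136969849/15291459765 ≈ -286.90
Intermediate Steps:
g = 32094902236/15291459765 (g = 240940*(1/94869) - 71056*1/161185 = 240940/94869 - 71056/161185 = 32094902236/15291459765 ≈ 2.0989)
g - X(-7*6*0) = 32094902236/15291459765 - 1*289 = 32094902236/15291459765 - 289 = -4387136969849/15291459765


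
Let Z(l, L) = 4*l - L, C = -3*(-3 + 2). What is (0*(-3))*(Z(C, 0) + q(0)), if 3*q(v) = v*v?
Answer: 0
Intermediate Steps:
C = 3 (C = -3*(-1) = 3)
Z(l, L) = -L + 4*l
q(v) = v²/3 (q(v) = (v*v)/3 = v²/3)
(0*(-3))*(Z(C, 0) + q(0)) = (0*(-3))*((-1*0 + 4*3) + (⅓)*0²) = 0*((0 + 12) + (⅓)*0) = 0*(12 + 0) = 0*12 = 0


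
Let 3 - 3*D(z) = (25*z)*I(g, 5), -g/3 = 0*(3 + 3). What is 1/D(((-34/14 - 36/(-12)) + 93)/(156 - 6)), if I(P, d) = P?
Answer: 1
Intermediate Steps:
g = 0 (g = -0*(3 + 3) = -0*6 = -3*0 = 0)
D(z) = 1 (D(z) = 1 - 25*z*0/3 = 1 - 1/3*0 = 1 + 0 = 1)
1/D(((-34/14 - 36/(-12)) + 93)/(156 - 6)) = 1/1 = 1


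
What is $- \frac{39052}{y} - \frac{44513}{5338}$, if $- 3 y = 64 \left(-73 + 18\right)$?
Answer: $- \frac{97758061}{2348720} \approx -41.622$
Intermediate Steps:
$y = \frac{3520}{3}$ ($y = - \frac{64 \left(-73 + 18\right)}{3} = - \frac{64 \left(-55\right)}{3} = \left(- \frac{1}{3}\right) \left(-3520\right) = \frac{3520}{3} \approx 1173.3$)
$- \frac{39052}{y} - \frac{44513}{5338} = - \frac{39052}{\frac{3520}{3}} - \frac{44513}{5338} = \left(-39052\right) \frac{3}{3520} - \frac{44513}{5338} = - \frac{29289}{880} - \frac{44513}{5338} = - \frac{97758061}{2348720}$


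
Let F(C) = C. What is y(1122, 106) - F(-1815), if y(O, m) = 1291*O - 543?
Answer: 1449774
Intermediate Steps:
y(O, m) = -543 + 1291*O
y(1122, 106) - F(-1815) = (-543 + 1291*1122) - 1*(-1815) = (-543 + 1448502) + 1815 = 1447959 + 1815 = 1449774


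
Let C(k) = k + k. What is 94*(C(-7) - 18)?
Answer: -3008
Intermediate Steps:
C(k) = 2*k
94*(C(-7) - 18) = 94*(2*(-7) - 18) = 94*(-14 - 18) = 94*(-32) = -3008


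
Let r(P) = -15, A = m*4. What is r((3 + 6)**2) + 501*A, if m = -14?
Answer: -28071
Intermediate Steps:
A = -56 (A = -14*4 = -56)
r((3 + 6)**2) + 501*A = -15 + 501*(-56) = -15 - 28056 = -28071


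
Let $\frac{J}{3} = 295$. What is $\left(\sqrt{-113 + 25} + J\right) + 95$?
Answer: $980 + 2 i \sqrt{22} \approx 980.0 + 9.3808 i$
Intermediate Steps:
$J = 885$ ($J = 3 \cdot 295 = 885$)
$\left(\sqrt{-113 + 25} + J\right) + 95 = \left(\sqrt{-113 + 25} + 885\right) + 95 = \left(\sqrt{-88} + 885\right) + 95 = \left(2 i \sqrt{22} + 885\right) + 95 = \left(885 + 2 i \sqrt{22}\right) + 95 = 980 + 2 i \sqrt{22}$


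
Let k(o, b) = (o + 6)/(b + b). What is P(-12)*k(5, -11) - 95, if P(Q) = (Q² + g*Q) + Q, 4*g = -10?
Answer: -176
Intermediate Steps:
g = -5/2 (g = (¼)*(-10) = -5/2 ≈ -2.5000)
P(Q) = Q² - 3*Q/2 (P(Q) = (Q² - 5*Q/2) + Q = Q² - 3*Q/2)
k(o, b) = (6 + o)/(2*b) (k(o, b) = (6 + o)/((2*b)) = (6 + o)*(1/(2*b)) = (6 + o)/(2*b))
P(-12)*k(5, -11) - 95 = ((½)*(-12)*(-3 + 2*(-12)))*((½)*(6 + 5)/(-11)) - 95 = ((½)*(-12)*(-3 - 24))*((½)*(-1/11)*11) - 95 = ((½)*(-12)*(-27))*(-½) - 95 = 162*(-½) - 95 = -81 - 95 = -176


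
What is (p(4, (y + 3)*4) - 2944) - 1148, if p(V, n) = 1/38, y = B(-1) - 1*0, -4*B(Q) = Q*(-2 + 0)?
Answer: -155495/38 ≈ -4092.0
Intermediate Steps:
B(Q) = Q/2 (B(Q) = -Q*(-2 + 0)/4 = -Q*(-2)/4 = -(-1)*Q/2 = Q/2)
y = -½ (y = (½)*(-1) - 1*0 = -½ + 0 = -½ ≈ -0.50000)
p(V, n) = 1/38
(p(4, (y + 3)*4) - 2944) - 1148 = (1/38 - 2944) - 1148 = -111871/38 - 1148 = -155495/38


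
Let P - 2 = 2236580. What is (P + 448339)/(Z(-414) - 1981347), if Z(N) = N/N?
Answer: -2684921/1981346 ≈ -1.3551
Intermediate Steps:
P = 2236582 (P = 2 + 2236580 = 2236582)
Z(N) = 1
(P + 448339)/(Z(-414) - 1981347) = (2236582 + 448339)/(1 - 1981347) = 2684921/(-1981346) = 2684921*(-1/1981346) = -2684921/1981346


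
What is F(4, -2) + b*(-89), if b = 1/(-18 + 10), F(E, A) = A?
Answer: 73/8 ≈ 9.1250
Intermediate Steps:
b = -⅛ (b = 1/(-8) = -⅛ ≈ -0.12500)
F(4, -2) + b*(-89) = -2 - ⅛*(-89) = -2 + 89/8 = 73/8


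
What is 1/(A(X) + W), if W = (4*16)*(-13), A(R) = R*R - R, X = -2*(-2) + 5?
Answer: -1/760 ≈ -0.0013158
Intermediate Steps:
X = 9 (X = 4 + 5 = 9)
A(R) = R² - R
W = -832 (W = 64*(-13) = -832)
1/(A(X) + W) = 1/(9*(-1 + 9) - 832) = 1/(9*8 - 832) = 1/(72 - 832) = 1/(-760) = -1/760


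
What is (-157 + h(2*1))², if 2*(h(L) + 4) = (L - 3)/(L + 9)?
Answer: 12552849/484 ≈ 25936.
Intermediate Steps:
h(L) = -4 + (-3 + L)/(2*(9 + L)) (h(L) = -4 + ((L - 3)/(L + 9))/2 = -4 + ((-3 + L)/(9 + L))/2 = -4 + (-3 + L)/(2*(9 + L)))
(-157 + h(2*1))² = (-157 + (-75 - 14)/(2*(9 + 2*1)))² = (-157 + (-75 - 7*2)/(2*(9 + 2)))² = (-157 + (½)*(-75 - 14)/11)² = (-157 + (½)*(1/11)*(-89))² = (-157 - 89/22)² = (-3543/22)² = 12552849/484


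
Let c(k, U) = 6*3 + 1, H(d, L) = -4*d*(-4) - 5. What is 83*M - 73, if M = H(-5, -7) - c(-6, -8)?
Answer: -8705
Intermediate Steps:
H(d, L) = -5 + 16*d (H(d, L) = -(-16)*d - 5 = 16*d - 5 = -5 + 16*d)
c(k, U) = 19 (c(k, U) = 18 + 1 = 19)
M = -104 (M = (-5 + 16*(-5)) - 1*19 = (-5 - 80) - 19 = -85 - 19 = -104)
83*M - 73 = 83*(-104) - 73 = -8632 - 73 = -8705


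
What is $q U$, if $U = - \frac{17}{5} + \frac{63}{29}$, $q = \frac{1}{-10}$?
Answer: $\frac{89}{725} \approx 0.12276$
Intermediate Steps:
$q = - \frac{1}{10} \approx -0.1$
$U = - \frac{178}{145}$ ($U = \left(-17\right) \frac{1}{5} + 63 \cdot \frac{1}{29} = - \frac{17}{5} + \frac{63}{29} = - \frac{178}{145} \approx -1.2276$)
$q U = \left(- \frac{1}{10}\right) \left(- \frac{178}{145}\right) = \frac{89}{725}$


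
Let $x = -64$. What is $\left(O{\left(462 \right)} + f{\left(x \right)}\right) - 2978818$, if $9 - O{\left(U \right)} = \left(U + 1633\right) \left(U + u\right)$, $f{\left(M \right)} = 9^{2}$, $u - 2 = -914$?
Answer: $-2035978$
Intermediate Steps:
$u = -912$ ($u = 2 - 914 = -912$)
$f{\left(M \right)} = 81$
$O{\left(U \right)} = 9 - \left(-912 + U\right) \left(1633 + U\right)$ ($O{\left(U \right)} = 9 - \left(U + 1633\right) \left(U - 912\right) = 9 - \left(1633 + U\right) \left(-912 + U\right) = 9 - \left(-912 + U\right) \left(1633 + U\right)$)
$\left(O{\left(462 \right)} + f{\left(x \right)}\right) - 2978818 = \left(\left(1489305 - 462^{2} - 333102\right) + 81\right) - 2978818 = \left(\left(1489305 - 213444 - 333102\right) + 81\right) - 2978818 = \left(942759 + 81\right) - 2978818 = 942840 - 2978818 = -2035978$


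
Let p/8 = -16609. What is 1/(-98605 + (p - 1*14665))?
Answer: -1/246142 ≈ -4.0627e-6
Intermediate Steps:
p = -132872 (p = 8*(-16609) = -132872)
1/(-98605 + (p - 1*14665)) = 1/(-98605 + (-132872 - 1*14665)) = 1/(-98605 + (-132872 - 14665)) = 1/(-98605 - 147537) = 1/(-246142) = -1/246142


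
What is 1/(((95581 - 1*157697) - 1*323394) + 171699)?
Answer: -1/213811 ≈ -4.6770e-6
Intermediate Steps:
1/(((95581 - 1*157697) - 1*323394) + 171699) = 1/(((95581 - 157697) - 323394) + 171699) = 1/((-62116 - 323394) + 171699) = 1/(-385510 + 171699) = 1/(-213811) = -1/213811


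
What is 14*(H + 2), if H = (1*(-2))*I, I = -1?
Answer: 56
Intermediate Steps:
H = 2 (H = (1*(-2))*(-1) = -2*(-1) = 2)
14*(H + 2) = 14*(2 + 2) = 14*4 = 56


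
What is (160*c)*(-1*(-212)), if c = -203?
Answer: -6885760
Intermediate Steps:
(160*c)*(-1*(-212)) = (160*(-203))*(-1*(-212)) = -32480*212 = -6885760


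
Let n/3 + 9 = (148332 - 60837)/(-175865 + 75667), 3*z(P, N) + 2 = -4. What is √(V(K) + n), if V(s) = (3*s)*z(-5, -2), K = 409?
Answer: I*√24934645337154/100198 ≈ 49.836*I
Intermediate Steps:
z(P, N) = -2 (z(P, N) = -⅔ + (⅓)*(-4) = -⅔ - 4/3 = -2)
n = -2967831/100198 (n = -27 + 3*((148332 - 60837)/(-175865 + 75667)) = -27 + 3*(87495/(-100198)) = -27 + 3*(87495*(-1/100198)) = -27 + 3*(-87495/100198) = -27 - 262485/100198 = -2967831/100198 ≈ -29.620)
V(s) = -6*s (V(s) = (3*s)*(-2) = -6*s)
√(V(K) + n) = √(-6*409 - 2967831/100198) = √(-2454 - 2967831/100198) = √(-248853723/100198) = I*√24934645337154/100198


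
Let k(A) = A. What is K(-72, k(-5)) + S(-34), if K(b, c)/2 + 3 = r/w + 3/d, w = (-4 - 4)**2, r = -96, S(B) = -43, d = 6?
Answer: -51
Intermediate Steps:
w = 64 (w = (-8)**2 = 64)
K(b, c) = -8 (K(b, c) = -6 + 2*(-96/64 + 3/6) = -6 + 2*(-96*1/64 + 3*(1/6)) = -6 + 2*(-3/2 + 1/2) = -6 + 2*(-1) = -6 - 2 = -8)
K(-72, k(-5)) + S(-34) = -8 - 43 = -51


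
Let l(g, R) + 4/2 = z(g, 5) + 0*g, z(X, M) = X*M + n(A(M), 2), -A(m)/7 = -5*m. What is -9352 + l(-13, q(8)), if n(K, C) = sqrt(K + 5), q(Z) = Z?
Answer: -9419 + 6*sqrt(5) ≈ -9405.6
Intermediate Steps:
A(m) = 35*m (A(m) = -(-35)*m = 35*m)
n(K, C) = sqrt(5 + K)
z(X, M) = sqrt(5 + 35*M) + M*X (z(X, M) = X*M + sqrt(5 + 35*M) = M*X + sqrt(5 + 35*M) = sqrt(5 + 35*M) + M*X)
l(g, R) = -2 + 5*g + 6*sqrt(5) (l(g, R) = -2 + ((sqrt(5 + 35*5) + 5*g) + 0*g) = -2 + ((sqrt(5 + 175) + 5*g) + 0) = -2 + ((sqrt(180) + 5*g) + 0) = -2 + ((6*sqrt(5) + 5*g) + 0) = -2 + ((5*g + 6*sqrt(5)) + 0) = -2 + (5*g + 6*sqrt(5)) = -2 + 5*g + 6*sqrt(5))
-9352 + l(-13, q(8)) = -9352 + (-2 + 5*(-13) + 6*sqrt(5)) = -9352 + (-2 - 65 + 6*sqrt(5)) = -9352 + (-67 + 6*sqrt(5)) = -9419 + 6*sqrt(5)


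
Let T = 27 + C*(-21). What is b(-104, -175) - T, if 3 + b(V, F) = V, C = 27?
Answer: 433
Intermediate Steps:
b(V, F) = -3 + V
T = -540 (T = 27 + 27*(-21) = 27 - 567 = -540)
b(-104, -175) - T = (-3 - 104) - 1*(-540) = -107 + 540 = 433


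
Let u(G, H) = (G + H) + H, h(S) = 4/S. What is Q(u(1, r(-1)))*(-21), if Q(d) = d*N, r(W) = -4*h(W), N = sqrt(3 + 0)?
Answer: -693*sqrt(3) ≈ -1200.3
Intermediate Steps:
N = sqrt(3) ≈ 1.7320
r(W) = -16/W
u(G, H) = G + 2*H
Q(d) = d*sqrt(3)
Q(u(1, r(-1)))*(-21) = ((1 + 2*(-16/(-1)))*sqrt(3))*(-21) = ((1 + 2*(-16*(-1)))*sqrt(3))*(-21) = ((1 + 2*16)*sqrt(3))*(-21) = ((1 + 32)*sqrt(3))*(-21) = (33*sqrt(3))*(-21) = -693*sqrt(3)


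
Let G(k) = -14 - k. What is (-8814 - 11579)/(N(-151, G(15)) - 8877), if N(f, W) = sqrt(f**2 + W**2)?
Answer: 181028661/78777487 + 20393*sqrt(23642)/78777487 ≈ 2.3378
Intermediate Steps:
N(f, W) = sqrt(W**2 + f**2)
(-8814 - 11579)/(N(-151, G(15)) - 8877) = (-8814 - 11579)/(sqrt((-14 - 1*15)**2 + (-151)**2) - 8877) = -20393/(sqrt((-14 - 15)**2 + 22801) - 8877) = -20393/(sqrt((-29)**2 + 22801) - 8877) = -20393/(sqrt(841 + 22801) - 8877) = -20393/(sqrt(23642) - 8877) = -20393/(-8877 + sqrt(23642))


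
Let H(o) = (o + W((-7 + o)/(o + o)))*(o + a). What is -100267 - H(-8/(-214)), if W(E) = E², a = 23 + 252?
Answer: -1821196661911/732736 ≈ -2.4855e+6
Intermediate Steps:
a = 275
H(o) = (275 + o)*(o + (-7 + o)²/(4*o²)) (H(o) = (o + ((-7 + o)/(o + o))²)*(o + 275) = (o + ((-7 + o)/((2*o)))²)*(275 + o) = (o + ((-7 + o)*(1/(2*o)))²)*(275 + o) = (o + ((-7 + o)/(2*o))²)*(275 + o) = (o + (-7 + o)²/(4*o²))*(275 + o) = (275 + o)*(o + (-7 + o)²/(4*o²)))
-100267 - H(-8/(-214)) = -100267 - (261/4 + (-8/(-214))² - 3801/(4*((-8/(-214)))) + 1101*(-8/(-214))/4 + 13475/(4*(-8/(-214))²)) = -100267 - (261/4 + (-8*(-1/214))² - 3801/(4*((-8*(-1/214)))) + 1101*(-8*(-1/214))/4 + 13475/(4*(-8*(-1/214))²)) = -100267 - (261/4 + (4/107)² - 3801/(4*4/107) + (1101/4)*(4/107) + 13475/(4*(4/107)²)) = -100267 - (261/4 + 16/11449 - 3801/4*107/4 + 1101/107 + (13475/4)*(11449/16)) = -100267 - (261/4 + 16/11449 - 406707/16 + 1101/107 + 154275275/64) = -100267 - 1*1747727421399/732736 = -100267 - 1747727421399/732736 = -1821196661911/732736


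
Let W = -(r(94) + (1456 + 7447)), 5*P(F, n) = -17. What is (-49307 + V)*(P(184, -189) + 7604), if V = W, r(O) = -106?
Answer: -2208126312/5 ≈ -4.4163e+8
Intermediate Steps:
P(F, n) = -17/5 (P(F, n) = (⅕)*(-17) = -17/5)
W = -8797 (W = -(-106 + (1456 + 7447)) = -(-106 + 8903) = -1*8797 = -8797)
V = -8797
(-49307 + V)*(P(184, -189) + 7604) = (-49307 - 8797)*(-17/5 + 7604) = -58104*38003/5 = -2208126312/5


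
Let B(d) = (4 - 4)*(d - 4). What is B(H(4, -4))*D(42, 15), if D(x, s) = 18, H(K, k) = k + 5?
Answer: 0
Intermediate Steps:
H(K, k) = 5 + k
B(d) = 0 (B(d) = 0*(-4 + d) = 0)
B(H(4, -4))*D(42, 15) = 0*18 = 0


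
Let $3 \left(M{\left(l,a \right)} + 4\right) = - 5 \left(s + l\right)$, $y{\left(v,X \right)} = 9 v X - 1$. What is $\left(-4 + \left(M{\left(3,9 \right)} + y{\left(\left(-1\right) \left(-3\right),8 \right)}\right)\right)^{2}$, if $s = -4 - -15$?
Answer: $\frac{303601}{9} \approx 33733.0$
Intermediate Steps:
$s = 11$ ($s = -4 + 15 = 11$)
$y{\left(v,X \right)} = -1 + 9 X v$ ($y{\left(v,X \right)} = 9 X v - 1 = -1 + 9 X v$)
$M{\left(l,a \right)} = - \frac{67}{3} - \frac{5 l}{3}$ ($M{\left(l,a \right)} = -4 + \frac{\left(-5\right) \left(11 + l\right)}{3} = -4 + \frac{-55 - 5 l}{3} = -4 - \left(\frac{55}{3} + \frac{5 l}{3}\right) = - \frac{67}{3} - \frac{5 l}{3}$)
$\left(-4 + \left(M{\left(3,9 \right)} + y{\left(\left(-1\right) \left(-3\right),8 \right)}\right)\right)^{2} = \left(-4 - \left(\frac{85}{3} - \left(-72\right) \left(-3\right)\right)\right)^{2} = \left(-4 - \left(\frac{85}{3} - 216\right)\right)^{2} = \left(-4 + \left(- \frac{82}{3} + \left(-1 + 216\right)\right)\right)^{2} = \left(-4 + \left(- \frac{82}{3} + 215\right)\right)^{2} = \left(-4 + \frac{563}{3}\right)^{2} = \left(\frac{551}{3}\right)^{2} = \frac{303601}{9}$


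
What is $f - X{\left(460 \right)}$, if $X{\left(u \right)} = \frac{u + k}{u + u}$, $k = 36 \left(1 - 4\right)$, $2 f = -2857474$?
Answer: $- \frac{164304799}{115} \approx -1.4287 \cdot 10^{6}$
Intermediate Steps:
$f = -1428737$ ($f = \frac{1}{2} \left(-2857474\right) = -1428737$)
$k = -108$ ($k = 36 \left(-3\right) = -108$)
$X{\left(u \right)} = \frac{-108 + u}{2 u}$ ($X{\left(u \right)} = \frac{u - 108}{u + u} = \frac{-108 + u}{2 u}$)
$f - X{\left(460 \right)} = -1428737 - \frac{-108 + 460}{2 \cdot 460} = -1428737 - \frac{1}{2} \cdot \frac{1}{460} \cdot 352 = -1428737 - \frac{44}{115} = - \frac{164304799}{115}$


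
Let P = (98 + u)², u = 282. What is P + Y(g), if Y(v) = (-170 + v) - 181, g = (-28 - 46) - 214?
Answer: 143761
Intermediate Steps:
P = 144400 (P = (98 + 282)² = 380² = 144400)
g = -288 (g = -74 - 214 = -288)
Y(v) = -351 + v
P + Y(g) = 144400 + (-351 - 288) = 144400 - 639 = 143761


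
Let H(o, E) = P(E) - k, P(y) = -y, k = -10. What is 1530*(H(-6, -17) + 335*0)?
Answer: 41310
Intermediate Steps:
H(o, E) = 10 - E (H(o, E) = -E - 1*(-10) = -E + 10 = 10 - E)
1530*(H(-6, -17) + 335*0) = 1530*((10 - 1*(-17)) + 335*0) = 1530*((10 + 17) + 0) = 1530*(27 + 0) = 1530*27 = 41310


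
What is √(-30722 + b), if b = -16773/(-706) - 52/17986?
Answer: I*√2339249073593286/276046 ≈ 175.21*I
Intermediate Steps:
b = 150821233/6349058 (b = -16773*(-1/706) - 52*1/17986 = 16773/706 - 26/8993 = 150821233/6349058 ≈ 23.755)
√(-30722 + b) = √(-30722 + 150821233/6349058) = √(-194904938643/6349058) = I*√2339249073593286/276046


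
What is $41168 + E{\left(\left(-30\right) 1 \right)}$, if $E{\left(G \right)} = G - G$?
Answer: $41168$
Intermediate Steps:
$E{\left(G \right)} = 0$
$41168 + E{\left(\left(-30\right) 1 \right)} = 41168 + 0 = 41168$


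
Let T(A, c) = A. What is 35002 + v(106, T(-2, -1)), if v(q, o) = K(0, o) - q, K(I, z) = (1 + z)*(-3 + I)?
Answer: 34899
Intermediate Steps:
v(q, o) = -3 - q - 3*o (v(q, o) = (-3 + 0 - 3*o + 0*o) - q = (-3 + 0 - 3*o + 0) - q = (-3 - 3*o) - q = -3 - q - 3*o)
35002 + v(106, T(-2, -1)) = 35002 + (-3 - 1*106 - 3*(-2)) = 35002 + (-3 - 106 + 6) = 35002 - 103 = 34899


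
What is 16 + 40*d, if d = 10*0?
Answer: 16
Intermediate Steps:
d = 0
16 + 40*d = 16 + 40*0 = 16 + 0 = 16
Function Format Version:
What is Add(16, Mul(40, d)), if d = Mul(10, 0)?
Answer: 16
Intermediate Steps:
d = 0
Add(16, Mul(40, d)) = Add(16, Mul(40, 0)) = Add(16, 0) = 16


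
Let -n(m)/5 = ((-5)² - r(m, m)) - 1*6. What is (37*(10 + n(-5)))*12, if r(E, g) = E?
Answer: -48840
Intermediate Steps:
n(m) = -95 + 5*m (n(m) = -5*(((-5)² - m) - 1*6) = -5*((25 - m) - 6) = -5*(19 - m) = -95 + 5*m)
(37*(10 + n(-5)))*12 = (37*(10 + (-95 + 5*(-5))))*12 = (37*(10 + (-95 - 25)))*12 = (37*(10 - 120))*12 = (37*(-110))*12 = -4070*12 = -48840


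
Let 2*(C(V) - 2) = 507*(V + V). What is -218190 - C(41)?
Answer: -238979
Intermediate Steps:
C(V) = 2 + 507*V (C(V) = 2 + (507*(V + V))/2 = 2 + (507*(2*V))/2 = 2 + (1014*V)/2 = 2 + 507*V)
-218190 - C(41) = -218190 - (2 + 507*41) = -218190 - (2 + 20787) = -218190 - 1*20789 = -218190 - 20789 = -238979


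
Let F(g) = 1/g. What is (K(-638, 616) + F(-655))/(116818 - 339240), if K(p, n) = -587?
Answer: 192243/72843205 ≈ 0.0026391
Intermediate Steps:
(K(-638, 616) + F(-655))/(116818 - 339240) = (-587 + 1/(-655))/(116818 - 339240) = (-587 - 1/655)/(-222422) = -384486/655*(-1/222422) = 192243/72843205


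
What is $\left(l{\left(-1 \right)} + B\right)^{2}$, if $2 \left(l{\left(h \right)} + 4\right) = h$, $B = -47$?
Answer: $\frac{10609}{4} \approx 2652.3$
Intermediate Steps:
$l{\left(h \right)} = -4 + \frac{h}{2}$
$\left(l{\left(-1 \right)} + B\right)^{2} = \left(\left(-4 + \frac{1}{2} \left(-1\right)\right) - 47\right)^{2} = \left(\left(-4 - \frac{1}{2}\right) - 47\right)^{2} = \left(- \frac{9}{2} - 47\right)^{2} = \left(- \frac{103}{2}\right)^{2} = \frac{10609}{4}$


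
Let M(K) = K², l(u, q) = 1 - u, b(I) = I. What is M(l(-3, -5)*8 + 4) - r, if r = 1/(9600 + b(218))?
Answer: 12724127/9818 ≈ 1296.0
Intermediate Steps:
r = 1/9818 (r = 1/(9600 + 218) = 1/9818 ≈ 0.00010185)
M(l(-3, -5)*8 + 4) - r = ((1 - 1*(-3))*8 + 4)² - 1*1/9818 = ((1 + 3)*8 + 4)² - 1/9818 = (4*8 + 4)² - 1/9818 = (32 + 4)² - 1/9818 = 36² - 1/9818 = 1296 - 1/9818 = 12724127/9818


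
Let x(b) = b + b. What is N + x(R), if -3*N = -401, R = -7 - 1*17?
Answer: 257/3 ≈ 85.667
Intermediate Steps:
R = -24 (R = -7 - 17 = -24)
x(b) = 2*b
N = 401/3 (N = -⅓*(-401) = 401/3 ≈ 133.67)
N + x(R) = 401/3 + 2*(-24) = 401/3 - 48 = 257/3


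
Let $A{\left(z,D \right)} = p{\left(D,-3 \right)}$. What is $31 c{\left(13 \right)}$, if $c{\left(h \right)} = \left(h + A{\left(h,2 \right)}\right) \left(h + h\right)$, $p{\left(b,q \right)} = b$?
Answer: $12090$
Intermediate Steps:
$A{\left(z,D \right)} = D$
$c{\left(h \right)} = 2 h \left(2 + h\right)$ ($c{\left(h \right)} = \left(h + 2\right) \left(h + h\right) = \left(2 + h\right) 2 h = 2 h \left(2 + h\right)$)
$31 c{\left(13 \right)} = 31 \cdot 2 \cdot 13 \left(2 + 13\right) = 31 \cdot 2 \cdot 13 \cdot 15 = 31 \cdot 390 = 12090$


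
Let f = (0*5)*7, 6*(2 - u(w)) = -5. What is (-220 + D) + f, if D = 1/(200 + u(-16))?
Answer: -267734/1217 ≈ -220.00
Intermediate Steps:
u(w) = 17/6 (u(w) = 2 - ⅙*(-5) = 2 + ⅚ = 17/6)
f = 0 (f = 0*7 = 0)
D = 6/1217 (D = 1/(200 + 17/6) = 1/(1217/6) = 6/1217 ≈ 0.0049302)
(-220 + D) + f = (-220 + 6/1217) + 0 = -267734/1217 + 0 = -267734/1217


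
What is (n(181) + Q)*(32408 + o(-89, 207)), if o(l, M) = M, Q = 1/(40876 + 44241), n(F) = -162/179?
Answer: -449720896625/15235943 ≈ -29517.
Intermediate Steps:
n(F) = -162/179 (n(F) = -162*1/179 = -162/179)
Q = 1/85117 ≈ 1.1749e-5
(n(181) + Q)*(32408 + o(-89, 207)) = (-162/179 + 1/85117)*(32408 + 207) = -13788775/15235943*32615 = -449720896625/15235943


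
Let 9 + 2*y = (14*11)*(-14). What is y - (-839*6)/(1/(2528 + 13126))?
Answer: 157602307/2 ≈ 7.8801e+7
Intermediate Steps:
y = -2165/2 (y = -9/2 + ((14*11)*(-14))/2 = -9/2 + (154*(-14))/2 = -9/2 + (1/2)*(-2156) = -9/2 - 1078 = -2165/2 ≈ -1082.5)
y - (-839*6)/(1/(2528 + 13126)) = -2165/2 - (-839*6)/(1/(2528 + 13126)) = -2165/2 - (-5034)/(1/15654) = -2165/2 - (-5034)/1/15654 = -2165/2 - (-5034)*15654 = -2165/2 - 1*(-78802236) = -2165/2 + 78802236 = 157602307/2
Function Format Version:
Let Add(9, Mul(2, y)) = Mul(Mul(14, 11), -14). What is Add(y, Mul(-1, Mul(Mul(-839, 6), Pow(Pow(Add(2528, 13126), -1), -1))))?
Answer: Rational(157602307, 2) ≈ 7.8801e+7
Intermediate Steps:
y = Rational(-2165, 2) (y = Add(Rational(-9, 2), Mul(Rational(1, 2), Mul(Mul(14, 11), -14))) = Add(Rational(-9, 2), Mul(Rational(1, 2), Mul(154, -14))) = Add(Rational(-9, 2), Mul(Rational(1, 2), -2156)) = Add(Rational(-9, 2), -1078) = Rational(-2165, 2) ≈ -1082.5)
Add(y, Mul(-1, Mul(Mul(-839, 6), Pow(Pow(Add(2528, 13126), -1), -1)))) = Add(Rational(-2165, 2), Mul(-1, Mul(Mul(-839, 6), Pow(Pow(Add(2528, 13126), -1), -1)))) = Add(Rational(-2165, 2), Mul(-1, Mul(-5034, Pow(Pow(15654, -1), -1)))) = Add(Rational(-2165, 2), Mul(-1, Mul(-5034, Pow(Rational(1, 15654), -1)))) = Add(Rational(-2165, 2), Mul(-1, Mul(-5034, 15654))) = Add(Rational(-2165, 2), Mul(-1, -78802236)) = Add(Rational(-2165, 2), 78802236) = Rational(157602307, 2)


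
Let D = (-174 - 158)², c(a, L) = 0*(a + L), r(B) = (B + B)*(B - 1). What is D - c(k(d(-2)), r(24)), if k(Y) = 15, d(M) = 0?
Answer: 110224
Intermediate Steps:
r(B) = 2*B*(-1 + B) (r(B) = (2*B)*(-1 + B) = 2*B*(-1 + B))
c(a, L) = 0 (c(a, L) = 0*(L + a) = 0)
D = 110224 (D = (-332)² = 110224)
D - c(k(d(-2)), r(24)) = 110224 - 1*0 = 110224 + 0 = 110224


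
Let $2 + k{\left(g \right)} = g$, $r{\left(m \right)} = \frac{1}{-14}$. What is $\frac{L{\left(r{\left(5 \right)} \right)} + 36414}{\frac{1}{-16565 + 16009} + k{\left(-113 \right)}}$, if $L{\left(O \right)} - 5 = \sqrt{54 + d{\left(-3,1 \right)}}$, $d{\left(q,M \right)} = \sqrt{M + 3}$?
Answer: $- \frac{20248964}{63941} - \frac{1112 \sqrt{14}}{63941} \approx -316.75$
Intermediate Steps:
$d{\left(q,M \right)} = \sqrt{3 + M}$
$r{\left(m \right)} = - \frac{1}{14}$
$k{\left(g \right)} = -2 + g$
$L{\left(O \right)} = 5 + 2 \sqrt{14}$ ($L{\left(O \right)} = 5 + \sqrt{54 + \sqrt{3 + 1}} = 5 + \sqrt{54 + \sqrt{4}} = 5 + \sqrt{54 + 2} = 5 + \sqrt{56} = 5 + 2 \sqrt{14}$)
$\frac{L{\left(r{\left(5 \right)} \right)} + 36414}{\frac{1}{-16565 + 16009} + k{\left(-113 \right)}} = \frac{\left(5 + 2 \sqrt{14}\right) + 36414}{\frac{1}{-16565 + 16009} - 115} = \frac{36419 + 2 \sqrt{14}}{\frac{1}{-556} - 115} = \frac{36419 + 2 \sqrt{14}}{- \frac{1}{556} - 115} = \frac{36419 + 2 \sqrt{14}}{- \frac{63941}{556}} = \left(36419 + 2 \sqrt{14}\right) \left(- \frac{556}{63941}\right) = - \frac{20248964}{63941} - \frac{1112 \sqrt{14}}{63941}$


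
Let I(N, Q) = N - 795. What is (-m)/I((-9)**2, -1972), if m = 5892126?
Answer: 982021/119 ≈ 8252.3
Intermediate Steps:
I(N, Q) = -795 + N
(-m)/I((-9)**2, -1972) = (-1*5892126)/(-795 + (-9)**2) = -5892126/(-795 + 81) = -5892126/(-714) = -5892126*(-1/714) = 982021/119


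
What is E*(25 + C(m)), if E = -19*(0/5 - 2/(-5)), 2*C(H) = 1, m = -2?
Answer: -969/5 ≈ -193.80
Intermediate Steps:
C(H) = ½ (C(H) = (½)*1 = ½)
E = -38/5 (E = -19*(0*(⅕) - 2*(-⅕)) = -19*(0 + ⅖) = -19*⅖ = -38/5 ≈ -7.6000)
E*(25 + C(m)) = -38*(25 + ½)/5 = -38/5*51/2 = -969/5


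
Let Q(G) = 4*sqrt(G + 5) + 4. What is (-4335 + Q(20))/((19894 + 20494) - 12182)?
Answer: -479/3134 ≈ -0.15284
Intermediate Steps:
Q(G) = 4 + 4*sqrt(5 + G) (Q(G) = 4*sqrt(5 + G) + 4 = 4 + 4*sqrt(5 + G))
(-4335 + Q(20))/((19894 + 20494) - 12182) = (-4335 + (4 + 4*sqrt(5 + 20)))/((19894 + 20494) - 12182) = (-4335 + (4 + 4*sqrt(25)))/(40388 - 12182) = (-4335 + (4 + 4*5))/28206 = (-4335 + (4 + 20))*(1/28206) = (-4335 + 24)*(1/28206) = -4311*1/28206 = -479/3134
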